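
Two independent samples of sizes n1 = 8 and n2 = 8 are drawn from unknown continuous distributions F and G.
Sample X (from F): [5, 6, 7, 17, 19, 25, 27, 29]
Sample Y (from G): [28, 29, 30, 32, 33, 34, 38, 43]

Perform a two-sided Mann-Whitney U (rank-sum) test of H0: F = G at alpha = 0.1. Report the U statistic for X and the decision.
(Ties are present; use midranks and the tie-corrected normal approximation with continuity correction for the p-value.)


Step 1: Combine and sort all 16 observations; assign midranks.
sorted (value, group): (5,X), (6,X), (7,X), (17,X), (19,X), (25,X), (27,X), (28,Y), (29,X), (29,Y), (30,Y), (32,Y), (33,Y), (34,Y), (38,Y), (43,Y)
ranks: 5->1, 6->2, 7->3, 17->4, 19->5, 25->6, 27->7, 28->8, 29->9.5, 29->9.5, 30->11, 32->12, 33->13, 34->14, 38->15, 43->16
Step 2: Rank sum for X: R1 = 1 + 2 + 3 + 4 + 5 + 6 + 7 + 9.5 = 37.5.
Step 3: U_X = R1 - n1(n1+1)/2 = 37.5 - 8*9/2 = 37.5 - 36 = 1.5.
       U_Y = n1*n2 - U_X = 64 - 1.5 = 62.5.
Step 4: Ties are present, so use the tie-corrected normal approximation (with continuity correction) for the p-value.
Step 5: p-value = 0.001616; compare to alpha = 0.1. reject H0.

U_X = 1.5, p = 0.001616, reject H0 at alpha = 0.1.


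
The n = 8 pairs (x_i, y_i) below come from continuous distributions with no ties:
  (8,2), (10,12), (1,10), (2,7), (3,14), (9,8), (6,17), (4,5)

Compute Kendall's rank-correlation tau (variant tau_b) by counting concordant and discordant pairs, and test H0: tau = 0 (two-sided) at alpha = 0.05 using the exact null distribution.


Step 1: Enumerate the 28 unordered pairs (i,j) with i<j and classify each by sign(x_j-x_i) * sign(y_j-y_i).
  (1,2):dx=+2,dy=+10->C; (1,3):dx=-7,dy=+8->D; (1,4):dx=-6,dy=+5->D; (1,5):dx=-5,dy=+12->D
  (1,6):dx=+1,dy=+6->C; (1,7):dx=-2,dy=+15->D; (1,8):dx=-4,dy=+3->D; (2,3):dx=-9,dy=-2->C
  (2,4):dx=-8,dy=-5->C; (2,5):dx=-7,dy=+2->D; (2,6):dx=-1,dy=-4->C; (2,7):dx=-4,dy=+5->D
  (2,8):dx=-6,dy=-7->C; (3,4):dx=+1,dy=-3->D; (3,5):dx=+2,dy=+4->C; (3,6):dx=+8,dy=-2->D
  (3,7):dx=+5,dy=+7->C; (3,8):dx=+3,dy=-5->D; (4,5):dx=+1,dy=+7->C; (4,6):dx=+7,dy=+1->C
  (4,7):dx=+4,dy=+10->C; (4,8):dx=+2,dy=-2->D; (5,6):dx=+6,dy=-6->D; (5,7):dx=+3,dy=+3->C
  (5,8):dx=+1,dy=-9->D; (6,7):dx=-3,dy=+9->D; (6,8):dx=-5,dy=-3->C; (7,8):dx=-2,dy=-12->C
Step 2: C = 14, D = 14, total pairs = 28.
Step 3: tau = (C - D)/(n(n-1)/2) = (14 - 14)/28 = 0.000000.
Step 4: Exact two-sided p-value (enumerate n! = 40320 permutations of y under H0): p = 1.000000.
Step 5: alpha = 0.05. fail to reject H0.

tau_b = 0.0000 (C=14, D=14), p = 1.000000, fail to reject H0.


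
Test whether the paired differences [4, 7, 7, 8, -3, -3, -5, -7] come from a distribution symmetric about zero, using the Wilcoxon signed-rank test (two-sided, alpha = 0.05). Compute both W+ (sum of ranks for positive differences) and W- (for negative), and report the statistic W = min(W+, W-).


Step 1: Drop any zero differences (none here) and take |d_i|.
|d| = [4, 7, 7, 8, 3, 3, 5, 7]
Step 2: Midrank |d_i| (ties get averaged ranks).
ranks: |4|->3, |7|->6, |7|->6, |8|->8, |3|->1.5, |3|->1.5, |5|->4, |7|->6
Step 3: Attach original signs; sum ranks with positive sign and with negative sign.
W+ = 3 + 6 + 6 + 8 = 23
W- = 1.5 + 1.5 + 4 + 6 = 13
(Check: W+ + W- = 36 should equal n(n+1)/2 = 36.)
Step 4: Test statistic W = min(W+, W-) = 13.
Step 5: Ties in |d|, so use the tie-corrected normal approximation.
        E[W] = n(n+1)/4 = 8*9/4 = 18.
        Tie groups: |d|=3 (t=2), |d|=7 (t=3); sum(t^3 - t) = 30.
        Var[W] = n(n+1)(2n+1)/24 - sum(t^3-t)/48 = 1224/24 - 30/48 = 50.375.
        z = (W - E[W]) / sqrt(Var[W]) = (13 - 18) / 7.0975 = -0.7045.
        Two-sided p = 2*Phi(z) = 0.481140.
Step 6: alpha = 0.05. fail to reject H0.

W+ = 23, W- = 13, W = min = 13, p = 0.481140, fail to reject H0.


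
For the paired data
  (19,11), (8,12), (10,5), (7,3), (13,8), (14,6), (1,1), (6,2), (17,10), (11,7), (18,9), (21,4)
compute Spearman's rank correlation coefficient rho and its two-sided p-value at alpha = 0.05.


Step 1: Rank x and y separately (midranks; no ties here).
rank(x): 19->11, 8->4, 10->5, 7->3, 13->7, 14->8, 1->1, 6->2, 17->9, 11->6, 18->10, 21->12
rank(y): 11->11, 12->12, 5->5, 3->3, 8->8, 6->6, 1->1, 2->2, 10->10, 7->7, 9->9, 4->4
Step 2: d_i = R_x(i) - R_y(i); compute d_i^2.
  (11-11)^2=0, (4-12)^2=64, (5-5)^2=0, (3-3)^2=0, (7-8)^2=1, (8-6)^2=4, (1-1)^2=0, (2-2)^2=0, (9-10)^2=1, (6-7)^2=1, (10-9)^2=1, (12-4)^2=64
sum(d^2) = 136.
Step 3: rho = 1 - 6*136 / (12*(12^2 - 1)) = 1 - 816/1716 = 0.524476.
Step 4: Under H0, t = rho * sqrt((n-2)/(1-rho^2)) = 1.9480 ~ t(10).
Step 5: Two-sided p-value from the t-distribution with 10 df = 0.080019.
Step 6: alpha = 0.05. fail to reject H0.

rho = 0.5245, p = 0.080019, fail to reject H0 at alpha = 0.05.


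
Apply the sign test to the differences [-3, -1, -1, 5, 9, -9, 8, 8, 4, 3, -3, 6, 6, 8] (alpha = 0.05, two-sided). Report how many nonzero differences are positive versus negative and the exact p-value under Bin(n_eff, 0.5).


Step 1: Discard zero differences. Original n = 14; n_eff = number of nonzero differences = 14.
Nonzero differences (with sign): -3, -1, -1, +5, +9, -9, +8, +8, +4, +3, -3, +6, +6, +8
Step 2: Count signs: positive = 9, negative = 5.
Step 3: Under H0: P(positive) = 0.5, so the number of positives S ~ Bin(14, 0.5).
Step 4: Two-sided exact p-value = sum of Bin(14,0.5) probabilities at or below the observed probability = 0.423950.
Step 5: alpha = 0.05. fail to reject H0.

n_eff = 14, pos = 9, neg = 5, p = 0.423950, fail to reject H0.


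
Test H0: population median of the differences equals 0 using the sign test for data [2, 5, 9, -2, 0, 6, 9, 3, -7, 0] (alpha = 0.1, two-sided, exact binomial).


Step 1: Discard zero differences. Original n = 10; n_eff = number of nonzero differences = 8.
Nonzero differences (with sign): +2, +5, +9, -2, +6, +9, +3, -7
Step 2: Count signs: positive = 6, negative = 2.
Step 3: Under H0: P(positive) = 0.5, so the number of positives S ~ Bin(8, 0.5).
Step 4: Two-sided exact p-value = sum of Bin(8,0.5) probabilities at or below the observed probability = 0.289062.
Step 5: alpha = 0.1. fail to reject H0.

n_eff = 8, pos = 6, neg = 2, p = 0.289062, fail to reject H0.


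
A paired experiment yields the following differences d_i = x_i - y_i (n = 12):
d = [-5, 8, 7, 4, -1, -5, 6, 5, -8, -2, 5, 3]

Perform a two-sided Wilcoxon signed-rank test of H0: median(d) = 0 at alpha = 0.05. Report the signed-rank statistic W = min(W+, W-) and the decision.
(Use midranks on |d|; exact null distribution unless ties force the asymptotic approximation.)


Step 1: Drop any zero differences (none here) and take |d_i|.
|d| = [5, 8, 7, 4, 1, 5, 6, 5, 8, 2, 5, 3]
Step 2: Midrank |d_i| (ties get averaged ranks).
ranks: |5|->6.5, |8|->11.5, |7|->10, |4|->4, |1|->1, |5|->6.5, |6|->9, |5|->6.5, |8|->11.5, |2|->2, |5|->6.5, |3|->3
Step 3: Attach original signs; sum ranks with positive sign and with negative sign.
W+ = 11.5 + 10 + 4 + 9 + 6.5 + 6.5 + 3 = 50.5
W- = 6.5 + 1 + 6.5 + 11.5 + 2 = 27.5
(Check: W+ + W- = 78 should equal n(n+1)/2 = 78.)
Step 4: Test statistic W = min(W+, W-) = 27.5.
Step 5: Ties in |d|, so use the tie-corrected normal approximation.
        E[W] = n(n+1)/4 = 12*13/4 = 39.
        Tie groups: |d|=5 (t=4), |d|=8 (t=2); sum(t^3 - t) = 66.
        Var[W] = n(n+1)(2n+1)/24 - sum(t^3-t)/48 = 3900/24 - 66/48 = 161.125.
        z = (W - E[W]) / sqrt(Var[W]) = (27.5 - 39) / 12.6935 = -0.9060.
        Two-sided p = 2*Phi(z) = 0.364949.
Step 6: alpha = 0.05. fail to reject H0.

W+ = 50.5, W- = 27.5, W = min = 27.5, p = 0.364949, fail to reject H0.


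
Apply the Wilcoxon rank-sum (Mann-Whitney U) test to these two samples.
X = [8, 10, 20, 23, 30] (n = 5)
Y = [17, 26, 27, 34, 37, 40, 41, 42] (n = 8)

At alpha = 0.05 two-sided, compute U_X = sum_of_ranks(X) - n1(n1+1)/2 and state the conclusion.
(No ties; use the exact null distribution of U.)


Step 1: Combine and sort all 13 observations; assign midranks.
sorted (value, group): (8,X), (10,X), (17,Y), (20,X), (23,X), (26,Y), (27,Y), (30,X), (34,Y), (37,Y), (40,Y), (41,Y), (42,Y)
ranks: 8->1, 10->2, 17->3, 20->4, 23->5, 26->6, 27->7, 30->8, 34->9, 37->10, 40->11, 41->12, 42->13
Step 2: Rank sum for X: R1 = 1 + 2 + 4 + 5 + 8 = 20.
Step 3: U_X = R1 - n1(n1+1)/2 = 20 - 5*6/2 = 20 - 15 = 5.
       U_Y = n1*n2 - U_X = 40 - 5 = 35.
Step 4: No ties, so the exact null distribution of U (based on enumerating the C(13,5) = 1287 equally likely rank assignments) gives the two-sided p-value.
Step 5: p-value = 0.029526; compare to alpha = 0.05. reject H0.

U_X = 5, p = 0.029526, reject H0 at alpha = 0.05.


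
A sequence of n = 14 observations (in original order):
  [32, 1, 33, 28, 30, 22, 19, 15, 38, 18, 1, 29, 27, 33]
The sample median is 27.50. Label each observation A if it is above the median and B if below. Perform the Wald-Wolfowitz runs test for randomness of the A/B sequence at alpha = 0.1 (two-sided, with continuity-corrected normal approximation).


Step 1: Compute median = 27.50; label A = above, B = below.
Labels in order: ABAAABBBABBABA  (n_A = 7, n_B = 7)
Step 2: Count runs R = 9.
Step 3: Under H0 (random ordering), E[R] = 2*n_A*n_B/(n_A+n_B) + 1 = 2*7*7/14 + 1 = 8.0000.
        Var[R] = 2*n_A*n_B*(2*n_A*n_B - n_A - n_B) / ((n_A+n_B)^2 * (n_A+n_B-1)) = 8232/2548 = 3.2308.
        SD[R] = 1.7974.
Step 4: Continuity-corrected z = (R - 0.5 - E[R]) / SD[R] = (9 - 0.5 - 8.0000) / 1.7974 = 0.2782.
Step 5: Two-sided p-value via normal approximation = 2*(1 - Phi(|z|)) = 0.780879.
Step 6: alpha = 0.1. fail to reject H0.

R = 9, z = 0.2782, p = 0.780879, fail to reject H0.


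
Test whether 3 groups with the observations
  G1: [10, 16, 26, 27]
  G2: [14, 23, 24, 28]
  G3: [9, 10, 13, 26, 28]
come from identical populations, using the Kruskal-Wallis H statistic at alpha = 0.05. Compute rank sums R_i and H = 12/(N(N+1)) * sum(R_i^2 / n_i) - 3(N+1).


Step 1: Combine all N = 13 observations and assign midranks.
sorted (value, group, rank): (9,G3,1), (10,G1,2.5), (10,G3,2.5), (13,G3,4), (14,G2,5), (16,G1,6), (23,G2,7), (24,G2,8), (26,G1,9.5), (26,G3,9.5), (27,G1,11), (28,G2,12.5), (28,G3,12.5)
Step 2: Sum ranks within each group.
R_1 = 29 (n_1 = 4)
R_2 = 32.5 (n_2 = 4)
R_3 = 29.5 (n_3 = 5)
Step 3: H = 12/(N(N+1)) * sum(R_i^2/n_i) - 3(N+1)
     = 12/(13*14) * (29^2/4 + 32.5^2/4 + 29.5^2/5) - 3*14
     = 0.065934 * 648.362 - 42
     = 0.749176.
Step 4: Ties present; correction factor C = 1 - 18/(13^3 - 13) = 0.991758. Corrected H = 0.749176 / 0.991758 = 0.755402.
Step 5: Under H0, H ~ chi^2(2); p-value = 0.685436.
Step 6: alpha = 0.05. fail to reject H0.

H = 0.7554, df = 2, p = 0.685436, fail to reject H0.


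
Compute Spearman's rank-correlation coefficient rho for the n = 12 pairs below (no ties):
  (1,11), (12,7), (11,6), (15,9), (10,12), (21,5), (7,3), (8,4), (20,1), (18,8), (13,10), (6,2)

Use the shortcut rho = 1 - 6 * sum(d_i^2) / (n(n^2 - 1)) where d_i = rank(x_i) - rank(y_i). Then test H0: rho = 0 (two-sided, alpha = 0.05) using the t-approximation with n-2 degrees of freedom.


Step 1: Rank x and y separately (midranks; no ties here).
rank(x): 1->1, 12->7, 11->6, 15->9, 10->5, 21->12, 7->3, 8->4, 20->11, 18->10, 13->8, 6->2
rank(y): 11->11, 7->7, 6->6, 9->9, 12->12, 5->5, 3->3, 4->4, 1->1, 8->8, 10->10, 2->2
Step 2: d_i = R_x(i) - R_y(i); compute d_i^2.
  (1-11)^2=100, (7-7)^2=0, (6-6)^2=0, (9-9)^2=0, (5-12)^2=49, (12-5)^2=49, (3-3)^2=0, (4-4)^2=0, (11-1)^2=100, (10-8)^2=4, (8-10)^2=4, (2-2)^2=0
sum(d^2) = 306.
Step 3: rho = 1 - 6*306 / (12*(12^2 - 1)) = 1 - 1836/1716 = -0.069930.
Step 4: Under H0, t = rho * sqrt((n-2)/(1-rho^2)) = -0.2217 ~ t(10).
Step 5: Two-sided p-value from the t-distribution with 10 df = 0.829024.
Step 6: alpha = 0.05. fail to reject H0.

rho = -0.0699, p = 0.829024, fail to reject H0 at alpha = 0.05.


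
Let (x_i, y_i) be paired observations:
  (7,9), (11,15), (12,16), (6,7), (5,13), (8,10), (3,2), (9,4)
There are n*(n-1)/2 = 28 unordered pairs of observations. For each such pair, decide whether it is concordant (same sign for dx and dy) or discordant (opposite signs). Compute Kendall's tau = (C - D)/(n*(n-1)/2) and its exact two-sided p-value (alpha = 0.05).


Step 1: Enumerate the 28 unordered pairs (i,j) with i<j and classify each by sign(x_j-x_i) * sign(y_j-y_i).
  (1,2):dx=+4,dy=+6->C; (1,3):dx=+5,dy=+7->C; (1,4):dx=-1,dy=-2->C; (1,5):dx=-2,dy=+4->D
  (1,6):dx=+1,dy=+1->C; (1,7):dx=-4,dy=-7->C; (1,8):dx=+2,dy=-5->D; (2,3):dx=+1,dy=+1->C
  (2,4):dx=-5,dy=-8->C; (2,5):dx=-6,dy=-2->C; (2,6):dx=-3,dy=-5->C; (2,7):dx=-8,dy=-13->C
  (2,8):dx=-2,dy=-11->C; (3,4):dx=-6,dy=-9->C; (3,5):dx=-7,dy=-3->C; (3,6):dx=-4,dy=-6->C
  (3,7):dx=-9,dy=-14->C; (3,8):dx=-3,dy=-12->C; (4,5):dx=-1,dy=+6->D; (4,6):dx=+2,dy=+3->C
  (4,7):dx=-3,dy=-5->C; (4,8):dx=+3,dy=-3->D; (5,6):dx=+3,dy=-3->D; (5,7):dx=-2,dy=-11->C
  (5,8):dx=+4,dy=-9->D; (6,7):dx=-5,dy=-8->C; (6,8):dx=+1,dy=-6->D; (7,8):dx=+6,dy=+2->C
Step 2: C = 21, D = 7, total pairs = 28.
Step 3: tau = (C - D)/(n(n-1)/2) = (21 - 7)/28 = 0.500000.
Step 4: Exact two-sided p-value (enumerate n! = 40320 permutations of y under H0): p = 0.108681.
Step 5: alpha = 0.05. fail to reject H0.

tau_b = 0.5000 (C=21, D=7), p = 0.108681, fail to reject H0.


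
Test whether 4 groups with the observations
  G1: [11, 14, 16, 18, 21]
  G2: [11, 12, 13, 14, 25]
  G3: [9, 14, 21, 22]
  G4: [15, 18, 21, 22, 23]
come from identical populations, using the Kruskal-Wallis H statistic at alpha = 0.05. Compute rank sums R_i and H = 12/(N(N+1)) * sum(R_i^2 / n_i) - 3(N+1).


Step 1: Combine all N = 19 observations and assign midranks.
sorted (value, group, rank): (9,G3,1), (11,G1,2.5), (11,G2,2.5), (12,G2,4), (13,G2,5), (14,G1,7), (14,G2,7), (14,G3,7), (15,G4,9), (16,G1,10), (18,G1,11.5), (18,G4,11.5), (21,G1,14), (21,G3,14), (21,G4,14), (22,G3,16.5), (22,G4,16.5), (23,G4,18), (25,G2,19)
Step 2: Sum ranks within each group.
R_1 = 45 (n_1 = 5)
R_2 = 37.5 (n_2 = 5)
R_3 = 38.5 (n_3 = 4)
R_4 = 69 (n_4 = 5)
Step 3: H = 12/(N(N+1)) * sum(R_i^2/n_i) - 3(N+1)
     = 12/(19*20) * (45^2/5 + 37.5^2/5 + 38.5^2/4 + 69^2/5) - 3*20
     = 0.031579 * 2009.01 - 60
     = 3.442500.
Step 4: Ties present; correction factor C = 1 - 66/(19^3 - 19) = 0.990351. Corrected H = 3.442500 / 0.990351 = 3.476041.
Step 5: Under H0, H ~ chi^2(3); p-value = 0.323883.
Step 6: alpha = 0.05. fail to reject H0.

H = 3.4760, df = 3, p = 0.323883, fail to reject H0.


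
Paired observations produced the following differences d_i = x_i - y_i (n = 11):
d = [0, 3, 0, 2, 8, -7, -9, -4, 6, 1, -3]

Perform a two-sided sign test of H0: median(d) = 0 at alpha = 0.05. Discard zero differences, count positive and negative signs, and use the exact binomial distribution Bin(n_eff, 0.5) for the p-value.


Step 1: Discard zero differences. Original n = 11; n_eff = number of nonzero differences = 9.
Nonzero differences (with sign): +3, +2, +8, -7, -9, -4, +6, +1, -3
Step 2: Count signs: positive = 5, negative = 4.
Step 3: Under H0: P(positive) = 0.5, so the number of positives S ~ Bin(9, 0.5).
Step 4: Two-sided exact p-value = sum of Bin(9,0.5) probabilities at or below the observed probability = 1.000000.
Step 5: alpha = 0.05. fail to reject H0.

n_eff = 9, pos = 5, neg = 4, p = 1.000000, fail to reject H0.


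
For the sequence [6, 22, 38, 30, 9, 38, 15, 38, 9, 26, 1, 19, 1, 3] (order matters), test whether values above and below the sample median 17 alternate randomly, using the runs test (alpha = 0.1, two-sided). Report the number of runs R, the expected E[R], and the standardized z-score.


Step 1: Compute median = 17; label A = above, B = below.
Labels in order: BAAABABABABABB  (n_A = 7, n_B = 7)
Step 2: Count runs R = 11.
Step 3: Under H0 (random ordering), E[R] = 2*n_A*n_B/(n_A+n_B) + 1 = 2*7*7/14 + 1 = 8.0000.
        Var[R] = 2*n_A*n_B*(2*n_A*n_B - n_A - n_B) / ((n_A+n_B)^2 * (n_A+n_B-1)) = 8232/2548 = 3.2308.
        SD[R] = 1.7974.
Step 4: Continuity-corrected z = (R - 0.5 - E[R]) / SD[R] = (11 - 0.5 - 8.0000) / 1.7974 = 1.3909.
Step 5: Two-sided p-value via normal approximation = 2*(1 - Phi(|z|)) = 0.164264.
Step 6: alpha = 0.1. fail to reject H0.

R = 11, z = 1.3909, p = 0.164264, fail to reject H0.


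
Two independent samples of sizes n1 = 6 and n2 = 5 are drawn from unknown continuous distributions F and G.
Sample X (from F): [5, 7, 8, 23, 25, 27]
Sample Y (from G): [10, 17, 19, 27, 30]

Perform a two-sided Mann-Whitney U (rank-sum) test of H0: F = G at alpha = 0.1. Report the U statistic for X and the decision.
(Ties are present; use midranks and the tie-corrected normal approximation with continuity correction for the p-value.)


Step 1: Combine and sort all 11 observations; assign midranks.
sorted (value, group): (5,X), (7,X), (8,X), (10,Y), (17,Y), (19,Y), (23,X), (25,X), (27,X), (27,Y), (30,Y)
ranks: 5->1, 7->2, 8->3, 10->4, 17->5, 19->6, 23->7, 25->8, 27->9.5, 27->9.5, 30->11
Step 2: Rank sum for X: R1 = 1 + 2 + 3 + 7 + 8 + 9.5 = 30.5.
Step 3: U_X = R1 - n1(n1+1)/2 = 30.5 - 6*7/2 = 30.5 - 21 = 9.5.
       U_Y = n1*n2 - U_X = 30 - 9.5 = 20.5.
Step 4: Ties are present, so use the tie-corrected normal approximation (with continuity correction) for the p-value.
Step 5: p-value = 0.360216; compare to alpha = 0.1. fail to reject H0.

U_X = 9.5, p = 0.360216, fail to reject H0 at alpha = 0.1.


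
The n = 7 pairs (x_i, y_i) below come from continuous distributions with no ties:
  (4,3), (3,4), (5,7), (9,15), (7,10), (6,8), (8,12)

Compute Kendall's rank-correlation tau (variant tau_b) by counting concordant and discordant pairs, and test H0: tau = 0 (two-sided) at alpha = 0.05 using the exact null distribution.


Step 1: Enumerate the 21 unordered pairs (i,j) with i<j and classify each by sign(x_j-x_i) * sign(y_j-y_i).
  (1,2):dx=-1,dy=+1->D; (1,3):dx=+1,dy=+4->C; (1,4):dx=+5,dy=+12->C; (1,5):dx=+3,dy=+7->C
  (1,6):dx=+2,dy=+5->C; (1,7):dx=+4,dy=+9->C; (2,3):dx=+2,dy=+3->C; (2,4):dx=+6,dy=+11->C
  (2,5):dx=+4,dy=+6->C; (2,6):dx=+3,dy=+4->C; (2,7):dx=+5,dy=+8->C; (3,4):dx=+4,dy=+8->C
  (3,5):dx=+2,dy=+3->C; (3,6):dx=+1,dy=+1->C; (3,7):dx=+3,dy=+5->C; (4,5):dx=-2,dy=-5->C
  (4,6):dx=-3,dy=-7->C; (4,7):dx=-1,dy=-3->C; (5,6):dx=-1,dy=-2->C; (5,7):dx=+1,dy=+2->C
  (6,7):dx=+2,dy=+4->C
Step 2: C = 20, D = 1, total pairs = 21.
Step 3: tau = (C - D)/(n(n-1)/2) = (20 - 1)/21 = 0.904762.
Step 4: Exact two-sided p-value (enumerate n! = 5040 permutations of y under H0): p = 0.002778.
Step 5: alpha = 0.05. reject H0.

tau_b = 0.9048 (C=20, D=1), p = 0.002778, reject H0.


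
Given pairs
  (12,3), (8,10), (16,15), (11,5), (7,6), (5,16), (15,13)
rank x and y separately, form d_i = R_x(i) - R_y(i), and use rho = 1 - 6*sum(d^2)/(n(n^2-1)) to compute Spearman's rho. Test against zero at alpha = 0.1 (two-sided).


Step 1: Rank x and y separately (midranks; no ties here).
rank(x): 12->5, 8->3, 16->7, 11->4, 7->2, 5->1, 15->6
rank(y): 3->1, 10->4, 15->6, 5->2, 6->3, 16->7, 13->5
Step 2: d_i = R_x(i) - R_y(i); compute d_i^2.
  (5-1)^2=16, (3-4)^2=1, (7-6)^2=1, (4-2)^2=4, (2-3)^2=1, (1-7)^2=36, (6-5)^2=1
sum(d^2) = 60.
Step 3: rho = 1 - 6*60 / (7*(7^2 - 1)) = 1 - 360/336 = -0.071429.
Step 4: Under H0, t = rho * sqrt((n-2)/(1-rho^2)) = -0.1601 ~ t(5).
Step 5: Two-sided p-value from the t-distribution with 5 df = 0.879048.
Step 6: alpha = 0.1. fail to reject H0.

rho = -0.0714, p = 0.879048, fail to reject H0 at alpha = 0.1.


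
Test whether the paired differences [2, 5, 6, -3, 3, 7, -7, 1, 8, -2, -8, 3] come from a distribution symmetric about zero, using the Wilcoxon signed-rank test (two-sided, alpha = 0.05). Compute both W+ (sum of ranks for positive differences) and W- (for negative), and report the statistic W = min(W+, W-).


Step 1: Drop any zero differences (none here) and take |d_i|.
|d| = [2, 5, 6, 3, 3, 7, 7, 1, 8, 2, 8, 3]
Step 2: Midrank |d_i| (ties get averaged ranks).
ranks: |2|->2.5, |5|->7, |6|->8, |3|->5, |3|->5, |7|->9.5, |7|->9.5, |1|->1, |8|->11.5, |2|->2.5, |8|->11.5, |3|->5
Step 3: Attach original signs; sum ranks with positive sign and with negative sign.
W+ = 2.5 + 7 + 8 + 5 + 9.5 + 1 + 11.5 + 5 = 49.5
W- = 5 + 9.5 + 2.5 + 11.5 = 28.5
(Check: W+ + W- = 78 should equal n(n+1)/2 = 78.)
Step 4: Test statistic W = min(W+, W-) = 28.5.
Step 5: Ties in |d|, so use the tie-corrected normal approximation.
        E[W] = n(n+1)/4 = 12*13/4 = 39.
        Tie groups: |d|=2 (t=2), |d|=3 (t=3), |d|=7 (t=2), |d|=8 (t=2); sum(t^3 - t) = 42.
        Var[W] = n(n+1)(2n+1)/24 - sum(t^3-t)/48 = 3900/24 - 42/48 = 161.625.
        z = (W - E[W]) / sqrt(Var[W]) = (28.5 - 39) / 12.7132 = -0.8259.
        Two-sided p = 2*Phi(z) = 0.408853.
Step 6: alpha = 0.05. fail to reject H0.

W+ = 49.5, W- = 28.5, W = min = 28.5, p = 0.408853, fail to reject H0.


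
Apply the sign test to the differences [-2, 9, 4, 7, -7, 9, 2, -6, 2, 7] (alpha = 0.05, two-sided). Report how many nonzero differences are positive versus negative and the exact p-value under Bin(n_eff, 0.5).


Step 1: Discard zero differences. Original n = 10; n_eff = number of nonzero differences = 10.
Nonzero differences (with sign): -2, +9, +4, +7, -7, +9, +2, -6, +2, +7
Step 2: Count signs: positive = 7, negative = 3.
Step 3: Under H0: P(positive) = 0.5, so the number of positives S ~ Bin(10, 0.5).
Step 4: Two-sided exact p-value = sum of Bin(10,0.5) probabilities at or below the observed probability = 0.343750.
Step 5: alpha = 0.05. fail to reject H0.

n_eff = 10, pos = 7, neg = 3, p = 0.343750, fail to reject H0.


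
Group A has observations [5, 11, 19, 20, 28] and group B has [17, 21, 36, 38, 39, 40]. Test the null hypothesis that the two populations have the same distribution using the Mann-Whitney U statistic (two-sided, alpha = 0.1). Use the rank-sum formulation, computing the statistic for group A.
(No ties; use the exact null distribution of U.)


Step 1: Combine and sort all 11 observations; assign midranks.
sorted (value, group): (5,X), (11,X), (17,Y), (19,X), (20,X), (21,Y), (28,X), (36,Y), (38,Y), (39,Y), (40,Y)
ranks: 5->1, 11->2, 17->3, 19->4, 20->5, 21->6, 28->7, 36->8, 38->9, 39->10, 40->11
Step 2: Rank sum for X: R1 = 1 + 2 + 4 + 5 + 7 = 19.
Step 3: U_X = R1 - n1(n1+1)/2 = 19 - 5*6/2 = 19 - 15 = 4.
       U_Y = n1*n2 - U_X = 30 - 4 = 26.
Step 4: No ties, so the exact null distribution of U (based on enumerating the C(11,5) = 462 equally likely rank assignments) gives the two-sided p-value.
Step 5: p-value = 0.051948; compare to alpha = 0.1. reject H0.

U_X = 4, p = 0.051948, reject H0 at alpha = 0.1.


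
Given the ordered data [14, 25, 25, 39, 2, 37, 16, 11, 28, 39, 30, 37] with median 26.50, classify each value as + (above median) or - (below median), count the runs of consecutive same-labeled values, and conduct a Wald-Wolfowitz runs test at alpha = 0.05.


Step 1: Compute median = 26.50; label A = above, B = below.
Labels in order: BBBABABBAAAA  (n_A = 6, n_B = 6)
Step 2: Count runs R = 6.
Step 3: Under H0 (random ordering), E[R] = 2*n_A*n_B/(n_A+n_B) + 1 = 2*6*6/12 + 1 = 7.0000.
        Var[R] = 2*n_A*n_B*(2*n_A*n_B - n_A - n_B) / ((n_A+n_B)^2 * (n_A+n_B-1)) = 4320/1584 = 2.7273.
        SD[R] = 1.6514.
Step 4: Continuity-corrected z = (R + 0.5 - E[R]) / SD[R] = (6 + 0.5 - 7.0000) / 1.6514 = -0.3028.
Step 5: Two-sided p-value via normal approximation = 2*(1 - Phi(|z|)) = 0.762069.
Step 6: alpha = 0.05. fail to reject H0.

R = 6, z = -0.3028, p = 0.762069, fail to reject H0.


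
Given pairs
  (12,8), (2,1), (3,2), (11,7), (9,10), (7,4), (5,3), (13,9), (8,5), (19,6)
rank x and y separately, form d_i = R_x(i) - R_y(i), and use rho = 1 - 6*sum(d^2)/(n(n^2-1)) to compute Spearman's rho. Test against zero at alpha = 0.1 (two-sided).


Step 1: Rank x and y separately (midranks; no ties here).
rank(x): 12->8, 2->1, 3->2, 11->7, 9->6, 7->4, 5->3, 13->9, 8->5, 19->10
rank(y): 8->8, 1->1, 2->2, 7->7, 10->10, 4->4, 3->3, 9->9, 5->5, 6->6
Step 2: d_i = R_x(i) - R_y(i); compute d_i^2.
  (8-8)^2=0, (1-1)^2=0, (2-2)^2=0, (7-7)^2=0, (6-10)^2=16, (4-4)^2=0, (3-3)^2=0, (9-9)^2=0, (5-5)^2=0, (10-6)^2=16
sum(d^2) = 32.
Step 3: rho = 1 - 6*32 / (10*(10^2 - 1)) = 1 - 192/990 = 0.806061.
Step 4: Under H0, t = rho * sqrt((n-2)/(1-rho^2)) = 3.8522 ~ t(8).
Step 5: Two-sided p-value from the t-distribution with 8 df = 0.004862.
Step 6: alpha = 0.1. reject H0.

rho = 0.8061, p = 0.004862, reject H0 at alpha = 0.1.


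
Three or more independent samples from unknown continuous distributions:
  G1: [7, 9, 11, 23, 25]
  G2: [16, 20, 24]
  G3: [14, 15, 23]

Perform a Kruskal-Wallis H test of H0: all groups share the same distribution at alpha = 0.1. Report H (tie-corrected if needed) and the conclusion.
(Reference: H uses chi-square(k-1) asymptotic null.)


Step 1: Combine all N = 11 observations and assign midranks.
sorted (value, group, rank): (7,G1,1), (9,G1,2), (11,G1,3), (14,G3,4), (15,G3,5), (16,G2,6), (20,G2,7), (23,G1,8.5), (23,G3,8.5), (24,G2,10), (25,G1,11)
Step 2: Sum ranks within each group.
R_1 = 25.5 (n_1 = 5)
R_2 = 23 (n_2 = 3)
R_3 = 17.5 (n_3 = 3)
Step 3: H = 12/(N(N+1)) * sum(R_i^2/n_i) - 3(N+1)
     = 12/(11*12) * (25.5^2/5 + 23^2/3 + 17.5^2/3) - 3*12
     = 0.090909 * 408.467 - 36
     = 1.133333.
Step 4: Ties present; correction factor C = 1 - 6/(11^3 - 11) = 0.995455. Corrected H = 1.133333 / 0.995455 = 1.138508.
Step 5: Under H0, H ~ chi^2(2); p-value = 0.565947.
Step 6: alpha = 0.1. fail to reject H0.

H = 1.1385, df = 2, p = 0.565947, fail to reject H0.


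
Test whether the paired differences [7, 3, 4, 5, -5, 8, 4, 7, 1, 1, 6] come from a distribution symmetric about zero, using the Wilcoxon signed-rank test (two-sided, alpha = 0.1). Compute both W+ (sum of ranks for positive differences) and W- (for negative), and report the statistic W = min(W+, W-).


Step 1: Drop any zero differences (none here) and take |d_i|.
|d| = [7, 3, 4, 5, 5, 8, 4, 7, 1, 1, 6]
Step 2: Midrank |d_i| (ties get averaged ranks).
ranks: |7|->9.5, |3|->3, |4|->4.5, |5|->6.5, |5|->6.5, |8|->11, |4|->4.5, |7|->9.5, |1|->1.5, |1|->1.5, |6|->8
Step 3: Attach original signs; sum ranks with positive sign and with negative sign.
W+ = 9.5 + 3 + 4.5 + 6.5 + 11 + 4.5 + 9.5 + 1.5 + 1.5 + 8 = 59.5
W- = 6.5 = 6.5
(Check: W+ + W- = 66 should equal n(n+1)/2 = 66.)
Step 4: Test statistic W = min(W+, W-) = 6.5.
Step 5: Ties in |d|, so use the tie-corrected normal approximation.
        E[W] = n(n+1)/4 = 11*12/4 = 33.
        Tie groups: |d|=1 (t=2), |d|=4 (t=2), |d|=5 (t=2), |d|=7 (t=2); sum(t^3 - t) = 24.
        Var[W] = n(n+1)(2n+1)/24 - sum(t^3-t)/48 = 3036/24 - 24/48 = 126.
        z = (W - E[W]) / sqrt(Var[W]) = (6.5 - 33) / 11.2250 = -2.3608.
        Two-sided p = 2*Phi(z) = 0.018235.
Step 6: alpha = 0.1. reject H0.

W+ = 59.5, W- = 6.5, W = min = 6.5, p = 0.018235, reject H0.


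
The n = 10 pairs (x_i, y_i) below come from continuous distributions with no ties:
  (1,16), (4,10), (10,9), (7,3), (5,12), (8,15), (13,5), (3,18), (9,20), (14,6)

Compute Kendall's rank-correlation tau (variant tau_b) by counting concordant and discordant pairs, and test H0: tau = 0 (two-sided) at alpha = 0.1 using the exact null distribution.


Step 1: Enumerate the 45 unordered pairs (i,j) with i<j and classify each by sign(x_j-x_i) * sign(y_j-y_i).
  (1,2):dx=+3,dy=-6->D; (1,3):dx=+9,dy=-7->D; (1,4):dx=+6,dy=-13->D; (1,5):dx=+4,dy=-4->D
  (1,6):dx=+7,dy=-1->D; (1,7):dx=+12,dy=-11->D; (1,8):dx=+2,dy=+2->C; (1,9):dx=+8,dy=+4->C
  (1,10):dx=+13,dy=-10->D; (2,3):dx=+6,dy=-1->D; (2,4):dx=+3,dy=-7->D; (2,5):dx=+1,dy=+2->C
  (2,6):dx=+4,dy=+5->C; (2,7):dx=+9,dy=-5->D; (2,8):dx=-1,dy=+8->D; (2,9):dx=+5,dy=+10->C
  (2,10):dx=+10,dy=-4->D; (3,4):dx=-3,dy=-6->C; (3,5):dx=-5,dy=+3->D; (3,6):dx=-2,dy=+6->D
  (3,7):dx=+3,dy=-4->D; (3,8):dx=-7,dy=+9->D; (3,9):dx=-1,dy=+11->D; (3,10):dx=+4,dy=-3->D
  (4,5):dx=-2,dy=+9->D; (4,6):dx=+1,dy=+12->C; (4,7):dx=+6,dy=+2->C; (4,8):dx=-4,dy=+15->D
  (4,9):dx=+2,dy=+17->C; (4,10):dx=+7,dy=+3->C; (5,6):dx=+3,dy=+3->C; (5,7):dx=+8,dy=-7->D
  (5,8):dx=-2,dy=+6->D; (5,9):dx=+4,dy=+8->C; (5,10):dx=+9,dy=-6->D; (6,7):dx=+5,dy=-10->D
  (6,8):dx=-5,dy=+3->D; (6,9):dx=+1,dy=+5->C; (6,10):dx=+6,dy=-9->D; (7,8):dx=-10,dy=+13->D
  (7,9):dx=-4,dy=+15->D; (7,10):dx=+1,dy=+1->C; (8,9):dx=+6,dy=+2->C; (8,10):dx=+11,dy=-12->D
  (9,10):dx=+5,dy=-14->D
Step 2: C = 15, D = 30, total pairs = 45.
Step 3: tau = (C - D)/(n(n-1)/2) = (15 - 30)/45 = -0.333333.
Step 4: Exact two-sided p-value (enumerate n! = 3628800 permutations of y under H0): p = 0.216373.
Step 5: alpha = 0.1. fail to reject H0.

tau_b = -0.3333 (C=15, D=30), p = 0.216373, fail to reject H0.


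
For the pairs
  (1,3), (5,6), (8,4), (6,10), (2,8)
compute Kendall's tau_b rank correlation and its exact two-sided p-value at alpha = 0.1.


Step 1: Enumerate the 10 unordered pairs (i,j) with i<j and classify each by sign(x_j-x_i) * sign(y_j-y_i).
  (1,2):dx=+4,dy=+3->C; (1,3):dx=+7,dy=+1->C; (1,4):dx=+5,dy=+7->C; (1,5):dx=+1,dy=+5->C
  (2,3):dx=+3,dy=-2->D; (2,4):dx=+1,dy=+4->C; (2,5):dx=-3,dy=+2->D; (3,4):dx=-2,dy=+6->D
  (3,5):dx=-6,dy=+4->D; (4,5):dx=-4,dy=-2->C
Step 2: C = 6, D = 4, total pairs = 10.
Step 3: tau = (C - D)/(n(n-1)/2) = (6 - 4)/10 = 0.200000.
Step 4: Exact two-sided p-value (enumerate n! = 120 permutations of y under H0): p = 0.816667.
Step 5: alpha = 0.1. fail to reject H0.

tau_b = 0.2000 (C=6, D=4), p = 0.816667, fail to reject H0.


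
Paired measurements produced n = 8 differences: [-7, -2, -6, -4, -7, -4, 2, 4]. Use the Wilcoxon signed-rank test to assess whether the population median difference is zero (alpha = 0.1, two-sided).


Step 1: Drop any zero differences (none here) and take |d_i|.
|d| = [7, 2, 6, 4, 7, 4, 2, 4]
Step 2: Midrank |d_i| (ties get averaged ranks).
ranks: |7|->7.5, |2|->1.5, |6|->6, |4|->4, |7|->7.5, |4|->4, |2|->1.5, |4|->4
Step 3: Attach original signs; sum ranks with positive sign and with negative sign.
W+ = 1.5 + 4 = 5.5
W- = 7.5 + 1.5 + 6 + 4 + 7.5 + 4 = 30.5
(Check: W+ + W- = 36 should equal n(n+1)/2 = 36.)
Step 4: Test statistic W = min(W+, W-) = 5.5.
Step 5: Ties in |d|, so use the tie-corrected normal approximation.
        E[W] = n(n+1)/4 = 8*9/4 = 18.
        Tie groups: |d|=2 (t=2), |d|=4 (t=3), |d|=7 (t=2); sum(t^3 - t) = 36.
        Var[W] = n(n+1)(2n+1)/24 - sum(t^3-t)/48 = 1224/24 - 36/48 = 50.25.
        z = (W - E[W]) / sqrt(Var[W]) = (5.5 - 18) / 7.0887 = -1.7634.
        Two-sided p = 2*Phi(z) = 0.077839.
Step 6: alpha = 0.1. reject H0.

W+ = 5.5, W- = 30.5, W = min = 5.5, p = 0.077839, reject H0.


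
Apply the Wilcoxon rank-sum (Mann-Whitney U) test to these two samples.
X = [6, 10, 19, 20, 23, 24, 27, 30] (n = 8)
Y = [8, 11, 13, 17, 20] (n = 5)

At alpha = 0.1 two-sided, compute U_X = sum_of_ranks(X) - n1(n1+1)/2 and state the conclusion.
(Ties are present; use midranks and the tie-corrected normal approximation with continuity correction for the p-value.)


Step 1: Combine and sort all 13 observations; assign midranks.
sorted (value, group): (6,X), (8,Y), (10,X), (11,Y), (13,Y), (17,Y), (19,X), (20,X), (20,Y), (23,X), (24,X), (27,X), (30,X)
ranks: 6->1, 8->2, 10->3, 11->4, 13->5, 17->6, 19->7, 20->8.5, 20->8.5, 23->10, 24->11, 27->12, 30->13
Step 2: Rank sum for X: R1 = 1 + 3 + 7 + 8.5 + 10 + 11 + 12 + 13 = 65.5.
Step 3: U_X = R1 - n1(n1+1)/2 = 65.5 - 8*9/2 = 65.5 - 36 = 29.5.
       U_Y = n1*n2 - U_X = 40 - 29.5 = 10.5.
Step 4: Ties are present, so use the tie-corrected normal approximation (with continuity correction) for the p-value.
Step 5: p-value = 0.187076; compare to alpha = 0.1. fail to reject H0.

U_X = 29.5, p = 0.187076, fail to reject H0 at alpha = 0.1.


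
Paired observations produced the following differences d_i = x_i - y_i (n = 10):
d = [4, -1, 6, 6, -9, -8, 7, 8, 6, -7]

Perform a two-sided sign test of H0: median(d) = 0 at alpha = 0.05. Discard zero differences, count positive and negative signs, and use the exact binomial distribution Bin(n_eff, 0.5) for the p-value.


Step 1: Discard zero differences. Original n = 10; n_eff = number of nonzero differences = 10.
Nonzero differences (with sign): +4, -1, +6, +6, -9, -8, +7, +8, +6, -7
Step 2: Count signs: positive = 6, negative = 4.
Step 3: Under H0: P(positive) = 0.5, so the number of positives S ~ Bin(10, 0.5).
Step 4: Two-sided exact p-value = sum of Bin(10,0.5) probabilities at or below the observed probability = 0.753906.
Step 5: alpha = 0.05. fail to reject H0.

n_eff = 10, pos = 6, neg = 4, p = 0.753906, fail to reject H0.


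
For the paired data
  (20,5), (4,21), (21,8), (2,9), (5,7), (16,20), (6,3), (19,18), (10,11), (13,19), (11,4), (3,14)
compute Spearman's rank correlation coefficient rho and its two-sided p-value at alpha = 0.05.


Step 1: Rank x and y separately (midranks; no ties here).
rank(x): 20->11, 4->3, 21->12, 2->1, 5->4, 16->9, 6->5, 19->10, 10->6, 13->8, 11->7, 3->2
rank(y): 5->3, 21->12, 8->5, 9->6, 7->4, 20->11, 3->1, 18->9, 11->7, 19->10, 4->2, 14->8
Step 2: d_i = R_x(i) - R_y(i); compute d_i^2.
  (11-3)^2=64, (3-12)^2=81, (12-5)^2=49, (1-6)^2=25, (4-4)^2=0, (9-11)^2=4, (5-1)^2=16, (10-9)^2=1, (6-7)^2=1, (8-10)^2=4, (7-2)^2=25, (2-8)^2=36
sum(d^2) = 306.
Step 3: rho = 1 - 6*306 / (12*(12^2 - 1)) = 1 - 1836/1716 = -0.069930.
Step 4: Under H0, t = rho * sqrt((n-2)/(1-rho^2)) = -0.2217 ~ t(10).
Step 5: Two-sided p-value from the t-distribution with 10 df = 0.829024.
Step 6: alpha = 0.05. fail to reject H0.

rho = -0.0699, p = 0.829024, fail to reject H0 at alpha = 0.05.


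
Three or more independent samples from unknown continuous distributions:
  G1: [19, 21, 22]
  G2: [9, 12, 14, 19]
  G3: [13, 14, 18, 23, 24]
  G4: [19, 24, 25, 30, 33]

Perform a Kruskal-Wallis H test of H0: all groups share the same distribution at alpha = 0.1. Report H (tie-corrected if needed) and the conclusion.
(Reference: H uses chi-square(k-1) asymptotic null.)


Step 1: Combine all N = 17 observations and assign midranks.
sorted (value, group, rank): (9,G2,1), (12,G2,2), (13,G3,3), (14,G2,4.5), (14,G3,4.5), (18,G3,6), (19,G1,8), (19,G2,8), (19,G4,8), (21,G1,10), (22,G1,11), (23,G3,12), (24,G3,13.5), (24,G4,13.5), (25,G4,15), (30,G4,16), (33,G4,17)
Step 2: Sum ranks within each group.
R_1 = 29 (n_1 = 3)
R_2 = 15.5 (n_2 = 4)
R_3 = 39 (n_3 = 5)
R_4 = 69.5 (n_4 = 5)
Step 3: H = 12/(N(N+1)) * sum(R_i^2/n_i) - 3(N+1)
     = 12/(17*18) * (29^2/3 + 15.5^2/4 + 39^2/5 + 69.5^2/5) - 3*18
     = 0.039216 * 1610.65 - 54
     = 9.162582.
Step 4: Ties present; correction factor C = 1 - 36/(17^3 - 17) = 0.992647. Corrected H = 9.162582 / 0.992647 = 9.230453.
Step 5: Under H0, H ~ chi^2(3); p-value = 0.026379.
Step 6: alpha = 0.1. reject H0.

H = 9.2305, df = 3, p = 0.026379, reject H0.


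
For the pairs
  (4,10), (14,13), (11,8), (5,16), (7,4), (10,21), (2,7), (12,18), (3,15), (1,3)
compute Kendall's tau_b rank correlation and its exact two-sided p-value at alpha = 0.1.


Step 1: Enumerate the 45 unordered pairs (i,j) with i<j and classify each by sign(x_j-x_i) * sign(y_j-y_i).
  (1,2):dx=+10,dy=+3->C; (1,3):dx=+7,dy=-2->D; (1,4):dx=+1,dy=+6->C; (1,5):dx=+3,dy=-6->D
  (1,6):dx=+6,dy=+11->C; (1,7):dx=-2,dy=-3->C; (1,8):dx=+8,dy=+8->C; (1,9):dx=-1,dy=+5->D
  (1,10):dx=-3,dy=-7->C; (2,3):dx=-3,dy=-5->C; (2,4):dx=-9,dy=+3->D; (2,5):dx=-7,dy=-9->C
  (2,6):dx=-4,dy=+8->D; (2,7):dx=-12,dy=-6->C; (2,8):dx=-2,dy=+5->D; (2,9):dx=-11,dy=+2->D
  (2,10):dx=-13,dy=-10->C; (3,4):dx=-6,dy=+8->D; (3,5):dx=-4,dy=-4->C; (3,6):dx=-1,dy=+13->D
  (3,7):dx=-9,dy=-1->C; (3,8):dx=+1,dy=+10->C; (3,9):dx=-8,dy=+7->D; (3,10):dx=-10,dy=-5->C
  (4,5):dx=+2,dy=-12->D; (4,6):dx=+5,dy=+5->C; (4,7):dx=-3,dy=-9->C; (4,8):dx=+7,dy=+2->C
  (4,9):dx=-2,dy=-1->C; (4,10):dx=-4,dy=-13->C; (5,6):dx=+3,dy=+17->C; (5,7):dx=-5,dy=+3->D
  (5,8):dx=+5,dy=+14->C; (5,9):dx=-4,dy=+11->D; (5,10):dx=-6,dy=-1->C; (6,7):dx=-8,dy=-14->C
  (6,8):dx=+2,dy=-3->D; (6,9):dx=-7,dy=-6->C; (6,10):dx=-9,dy=-18->C; (7,8):dx=+10,dy=+11->C
  (7,9):dx=+1,dy=+8->C; (7,10):dx=-1,dy=-4->C; (8,9):dx=-9,dy=-3->C; (8,10):dx=-11,dy=-15->C
  (9,10):dx=-2,dy=-12->C
Step 2: C = 31, D = 14, total pairs = 45.
Step 3: tau = (C - D)/(n(n-1)/2) = (31 - 14)/45 = 0.377778.
Step 4: Exact two-sided p-value (enumerate n! = 3628800 permutations of y under H0): p = 0.155742.
Step 5: alpha = 0.1. fail to reject H0.

tau_b = 0.3778 (C=31, D=14), p = 0.155742, fail to reject H0.


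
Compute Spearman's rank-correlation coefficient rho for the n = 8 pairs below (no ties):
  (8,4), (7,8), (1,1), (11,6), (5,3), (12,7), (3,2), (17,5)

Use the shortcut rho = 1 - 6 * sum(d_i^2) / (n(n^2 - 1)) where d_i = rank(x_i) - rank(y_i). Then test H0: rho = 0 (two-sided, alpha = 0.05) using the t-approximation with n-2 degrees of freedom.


Step 1: Rank x and y separately (midranks; no ties here).
rank(x): 8->5, 7->4, 1->1, 11->6, 5->3, 12->7, 3->2, 17->8
rank(y): 4->4, 8->8, 1->1, 6->6, 3->3, 7->7, 2->2, 5->5
Step 2: d_i = R_x(i) - R_y(i); compute d_i^2.
  (5-4)^2=1, (4-8)^2=16, (1-1)^2=0, (6-6)^2=0, (3-3)^2=0, (7-7)^2=0, (2-2)^2=0, (8-5)^2=9
sum(d^2) = 26.
Step 3: rho = 1 - 6*26 / (8*(8^2 - 1)) = 1 - 156/504 = 0.690476.
Step 4: Under H0, t = rho * sqrt((n-2)/(1-rho^2)) = 2.3382 ~ t(6).
Step 5: Two-sided p-value from the t-distribution with 6 df = 0.057990.
Step 6: alpha = 0.05. fail to reject H0.

rho = 0.6905, p = 0.057990, fail to reject H0 at alpha = 0.05.


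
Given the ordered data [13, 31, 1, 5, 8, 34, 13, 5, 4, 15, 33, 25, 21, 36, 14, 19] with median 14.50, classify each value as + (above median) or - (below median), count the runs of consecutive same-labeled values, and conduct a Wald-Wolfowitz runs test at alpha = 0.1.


Step 1: Compute median = 14.50; label A = above, B = below.
Labels in order: BABBBABBBAAAAABA  (n_A = 8, n_B = 8)
Step 2: Count runs R = 8.
Step 3: Under H0 (random ordering), E[R] = 2*n_A*n_B/(n_A+n_B) + 1 = 2*8*8/16 + 1 = 9.0000.
        Var[R] = 2*n_A*n_B*(2*n_A*n_B - n_A - n_B) / ((n_A+n_B)^2 * (n_A+n_B-1)) = 14336/3840 = 3.7333.
        SD[R] = 1.9322.
Step 4: Continuity-corrected z = (R + 0.5 - E[R]) / SD[R] = (8 + 0.5 - 9.0000) / 1.9322 = -0.2588.
Step 5: Two-sided p-value via normal approximation = 2*(1 - Phi(|z|)) = 0.795809.
Step 6: alpha = 0.1. fail to reject H0.

R = 8, z = -0.2588, p = 0.795809, fail to reject H0.


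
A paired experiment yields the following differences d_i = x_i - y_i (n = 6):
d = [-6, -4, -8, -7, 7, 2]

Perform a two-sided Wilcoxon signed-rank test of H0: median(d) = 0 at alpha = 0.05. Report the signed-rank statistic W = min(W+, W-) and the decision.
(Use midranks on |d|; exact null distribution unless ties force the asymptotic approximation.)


Step 1: Drop any zero differences (none here) and take |d_i|.
|d| = [6, 4, 8, 7, 7, 2]
Step 2: Midrank |d_i| (ties get averaged ranks).
ranks: |6|->3, |4|->2, |8|->6, |7|->4.5, |7|->4.5, |2|->1
Step 3: Attach original signs; sum ranks with positive sign and with negative sign.
W+ = 4.5 + 1 = 5.5
W- = 3 + 2 + 6 + 4.5 = 15.5
(Check: W+ + W- = 21 should equal n(n+1)/2 = 21.)
Step 4: Test statistic W = min(W+, W-) = 5.5.
Step 5: Ties in |d|, so use the tie-corrected normal approximation.
        E[W] = n(n+1)/4 = 6*7/4 = 10.5.
        Tie groups: |d|=7 (t=2); sum(t^3 - t) = 6.
        Var[W] = n(n+1)(2n+1)/24 - sum(t^3-t)/48 = 546/24 - 6/48 = 22.625.
        z = (W - E[W]) / sqrt(Var[W]) = (5.5 - 10.5) / 4.7566 = -1.0512.
        Two-sided p = 2*Phi(z) = 0.293177.
Step 6: alpha = 0.05. fail to reject H0.

W+ = 5.5, W- = 15.5, W = min = 5.5, p = 0.293177, fail to reject H0.


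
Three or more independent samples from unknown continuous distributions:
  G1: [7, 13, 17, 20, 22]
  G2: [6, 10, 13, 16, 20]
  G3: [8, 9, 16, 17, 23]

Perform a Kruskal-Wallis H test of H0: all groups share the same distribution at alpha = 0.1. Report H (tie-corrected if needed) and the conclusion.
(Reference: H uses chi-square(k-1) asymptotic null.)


Step 1: Combine all N = 15 observations and assign midranks.
sorted (value, group, rank): (6,G2,1), (7,G1,2), (8,G3,3), (9,G3,4), (10,G2,5), (13,G1,6.5), (13,G2,6.5), (16,G2,8.5), (16,G3,8.5), (17,G1,10.5), (17,G3,10.5), (20,G1,12.5), (20,G2,12.5), (22,G1,14), (23,G3,15)
Step 2: Sum ranks within each group.
R_1 = 45.5 (n_1 = 5)
R_2 = 33.5 (n_2 = 5)
R_3 = 41 (n_3 = 5)
Step 3: H = 12/(N(N+1)) * sum(R_i^2/n_i) - 3(N+1)
     = 12/(15*16) * (45.5^2/5 + 33.5^2/5 + 41^2/5) - 3*16
     = 0.050000 * 974.7 - 48
     = 0.735000.
Step 4: Ties present; correction factor C = 1 - 24/(15^3 - 15) = 0.992857. Corrected H = 0.735000 / 0.992857 = 0.740288.
Step 5: Under H0, H ~ chi^2(2); p-value = 0.690635.
Step 6: alpha = 0.1. fail to reject H0.

H = 0.7403, df = 2, p = 0.690635, fail to reject H0.


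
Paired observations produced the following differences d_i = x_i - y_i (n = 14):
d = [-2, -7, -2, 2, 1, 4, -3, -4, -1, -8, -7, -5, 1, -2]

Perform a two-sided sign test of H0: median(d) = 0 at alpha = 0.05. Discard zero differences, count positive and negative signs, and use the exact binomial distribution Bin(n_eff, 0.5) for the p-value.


Step 1: Discard zero differences. Original n = 14; n_eff = number of nonzero differences = 14.
Nonzero differences (with sign): -2, -7, -2, +2, +1, +4, -3, -4, -1, -8, -7, -5, +1, -2
Step 2: Count signs: positive = 4, negative = 10.
Step 3: Under H0: P(positive) = 0.5, so the number of positives S ~ Bin(14, 0.5).
Step 4: Two-sided exact p-value = sum of Bin(14,0.5) probabilities at or below the observed probability = 0.179565.
Step 5: alpha = 0.05. fail to reject H0.

n_eff = 14, pos = 4, neg = 10, p = 0.179565, fail to reject H0.
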